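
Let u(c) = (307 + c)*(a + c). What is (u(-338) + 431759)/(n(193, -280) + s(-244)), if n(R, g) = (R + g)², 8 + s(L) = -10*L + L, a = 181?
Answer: 436626/9757 ≈ 44.750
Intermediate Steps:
s(L) = -8 - 9*L (s(L) = -8 + (-10*L + L) = -8 - 9*L)
u(c) = (181 + c)*(307 + c) (u(c) = (307 + c)*(181 + c) = (181 + c)*(307 + c))
(u(-338) + 431759)/(n(193, -280) + s(-244)) = ((55567 + (-338)² + 488*(-338)) + 431759)/((193 - 280)² + (-8 - 9*(-244))) = ((55567 + 114244 - 164944) + 431759)/((-87)² + (-8 + 2196)) = (4867 + 431759)/(7569 + 2188) = 436626/9757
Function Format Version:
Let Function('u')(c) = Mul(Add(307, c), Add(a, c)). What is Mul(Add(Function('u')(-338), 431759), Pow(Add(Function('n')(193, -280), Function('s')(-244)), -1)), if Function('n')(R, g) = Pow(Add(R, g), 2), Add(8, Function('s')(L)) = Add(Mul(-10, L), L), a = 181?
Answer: Rational(436626, 9757) ≈ 44.750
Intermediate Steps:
Function('s')(L) = Add(-8, Mul(-9, L)) (Function('s')(L) = Add(-8, Add(Mul(-10, L), L)) = Add(-8, Mul(-9, L)))
Function('u')(c) = Mul(Add(181, c), Add(307, c)) (Function('u')(c) = Mul(Add(307, c), Add(181, c)) = Mul(Add(181, c), Add(307, c)))
Mul(Add(Function('u')(-338), 431759), Pow(Add(Function('n')(193, -280), Function('s')(-244)), -1)) = Mul(Add(Add(55567, Pow(-338, 2), Mul(488, -338)), 431759), Pow(Add(Pow(Add(193, -280), 2), Add(-8, Mul(-9, -244))), -1)) = Mul(Add(Add(55567, 114244, -164944), 431759), Pow(Add(Pow(-87, 2), Add(-8, 2196)), -1)) = Mul(Add(4867, 431759), Pow(Add(7569, 2188), -1)) = Mul(436626, Pow(9757, -1)) = Mul(436626, Rational(1, 9757)) = Rational(436626, 9757)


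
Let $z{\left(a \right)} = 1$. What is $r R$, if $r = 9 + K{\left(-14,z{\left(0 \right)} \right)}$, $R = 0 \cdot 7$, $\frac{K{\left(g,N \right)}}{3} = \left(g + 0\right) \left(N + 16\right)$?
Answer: $0$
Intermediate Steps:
$K{\left(g,N \right)} = 3 g \left(16 + N\right)$ ($K{\left(g,N \right)} = 3 \left(g + 0\right) \left(N + 16\right) = 3 g \left(16 + N\right)$)
$R = 0$
$r = -705$ ($r = 9 + 3 \left(-14\right) \left(16 + 1\right) = 9 + 3 \left(-14\right) 17 = 9 - 714 = -705$)
$r R = \left(-705\right) 0 = 0$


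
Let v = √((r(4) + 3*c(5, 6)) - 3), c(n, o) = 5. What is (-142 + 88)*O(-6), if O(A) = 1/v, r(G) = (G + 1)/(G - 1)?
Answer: -54*√123/41 ≈ -14.607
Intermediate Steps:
r(G) = (1 + G)/(-1 + G)
v = √123/3 (v = √(((1 + 4)/(-1 + 4) + 3*5) - 3) = √((5/3 + 15) - 3) = √(50/3 - 3) = √(41/3) = √123/3 ≈ 3.6968)
O(A) = √123/41 (O(A) = 1/(√123/3) = √123/41)
(-142 + 88)*O(-6) = (-142 + 88)*(√123/41) = -54*√123/41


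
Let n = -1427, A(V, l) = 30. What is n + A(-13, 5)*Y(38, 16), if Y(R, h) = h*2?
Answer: -467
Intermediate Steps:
Y(R, h) = 2*h
n + A(-13, 5)*Y(38, 16) = -1427 + 30*(2*16) = -1427 + 30*32 = -1427 + 960 = -467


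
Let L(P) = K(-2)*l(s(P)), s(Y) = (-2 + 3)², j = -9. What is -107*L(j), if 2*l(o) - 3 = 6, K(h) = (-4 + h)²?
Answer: -17334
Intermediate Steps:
s(Y) = 1 (s(Y) = 1² = 1)
l(o) = 9/2 (l(o) = 3/2 + (½)*6 = 3/2 + 3 = 9/2)
L(P) = 162 (L(P) = (-4 - 2)²*(9/2) = (-6)²*(9/2) = 36*(9/2) = 162)
-107*L(j) = -107*162 = -17334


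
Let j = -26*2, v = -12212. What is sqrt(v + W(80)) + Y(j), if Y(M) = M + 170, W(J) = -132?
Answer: 118 + 2*I*sqrt(3086) ≈ 118.0 + 111.1*I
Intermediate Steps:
j = -52
Y(M) = 170 + M
sqrt(v + W(80)) + Y(j) = sqrt(-12212 - 132) + (170 - 52) = sqrt(-12344) + 118 = 2*I*sqrt(3086) + 118 = 118 + 2*I*sqrt(3086)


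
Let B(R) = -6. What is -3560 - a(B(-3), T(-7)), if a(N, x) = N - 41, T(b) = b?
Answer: -3513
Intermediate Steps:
a(N, x) = -41 + N
-3560 - a(B(-3), T(-7)) = -3560 - (-41 - 6) = -3560 - 1*(-47) = -3560 + 47 = -3513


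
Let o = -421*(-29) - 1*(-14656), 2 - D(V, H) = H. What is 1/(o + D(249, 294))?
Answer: 1/26573 ≈ 3.7632e-5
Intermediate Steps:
D(V, H) = 2 - H
o = 26865 (o = 12209 + 14656 = 26865)
1/(o + D(249, 294)) = 1/(26865 + (2 - 1*294)) = 1/(26865 + (2 - 294)) = 1/(26865 - 292) = 1/26573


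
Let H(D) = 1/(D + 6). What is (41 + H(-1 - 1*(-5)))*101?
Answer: 41511/10 ≈ 4151.1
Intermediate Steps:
H(D) = 1/(6 + D)
(41 + H(-1 - 1*(-5)))*101 = (41 + 1/(6 + (-1 - 1*(-5))))*101 = (41 + 1/(6 + (-1 + 5)))*101 = (41 + 1/(6 + 4))*101 = (41 + 1/10)*101 = (411/10)*101 = 41511/10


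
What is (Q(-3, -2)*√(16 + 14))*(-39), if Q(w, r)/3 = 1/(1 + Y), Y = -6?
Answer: 117*√30/5 ≈ 128.17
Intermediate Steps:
Q(w, r) = -⅗ (Q(w, r) = 3/(1 - 6) = 3/(-5) = 3*(-⅕) = -⅗)
(Q(-3, -2)*√(16 + 14))*(-39) = -3*√(16 + 14)/5*(-39) = -3*√30/5*(-39) = 117*√30/5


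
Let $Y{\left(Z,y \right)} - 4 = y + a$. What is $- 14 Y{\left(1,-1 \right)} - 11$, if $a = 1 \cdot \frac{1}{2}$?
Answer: $-60$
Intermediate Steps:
$a = \frac{1}{2}$ ($a = 1 \cdot \frac{1}{2} = \frac{1}{2} \approx 0.5$)
$Y{\left(Z,y \right)} = \frac{9}{2} + y$ ($Y{\left(Z,y \right)} = 4 + \left(y + \frac{1}{2}\right) = 4 + \left(\frac{1}{2} + y\right) = \frac{9}{2} + y$)
$- 14 Y{\left(1,-1 \right)} - 11 = - 14 \left(\frac{9}{2} - 1\right) - 11 = \left(-14\right) \frac{7}{2} - 11 = -49 - 11 = -60$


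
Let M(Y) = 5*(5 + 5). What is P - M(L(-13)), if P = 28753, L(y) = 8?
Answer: 28703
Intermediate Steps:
M(Y) = 50 (M(Y) = 5*10 = 50)
P - M(L(-13)) = 28753 - 1*50 = 28753 - 50 = 28703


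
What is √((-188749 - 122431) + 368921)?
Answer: √57741 ≈ 240.29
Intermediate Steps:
√((-188749 - 122431) + 368921) = √(-311180 + 368921) = √57741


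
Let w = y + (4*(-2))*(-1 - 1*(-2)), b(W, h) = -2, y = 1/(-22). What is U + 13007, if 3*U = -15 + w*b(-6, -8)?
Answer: 143081/11 ≈ 13007.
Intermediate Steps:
y = -1/22 ≈ -0.045455
w = -177/22 (w = -1/22 + (4*(-2))*(-1 - 1*(-2)) = -1/22 - 8*(-1 + 2) = -1/22 - 8*1 = -1/22 - 8 = -177/22 ≈ -8.0455)
U = 4/11 (U = (-15 - 177/22*(-2))/3 = (-15 + 177/11)/3 = (⅓)*(12/11) = 4/11 ≈ 0.36364)
U + 13007 = 4/11 + 13007 = 143081/11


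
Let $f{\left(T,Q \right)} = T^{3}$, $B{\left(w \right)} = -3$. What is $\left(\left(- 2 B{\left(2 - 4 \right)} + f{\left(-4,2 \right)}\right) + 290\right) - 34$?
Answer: $198$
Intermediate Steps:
$\left(\left(- 2 B{\left(2 - 4 \right)} + f{\left(-4,2 \right)}\right) + 290\right) - 34 = \left(\left(\left(-2\right) \left(-3\right) + \left(-4\right)^{3}\right) + 290\right) - 34 = \left(\left(6 - 64\right) + 290\right) - 34 = \left(-58 + 290\right) - 34 = 232 - 34 = 198$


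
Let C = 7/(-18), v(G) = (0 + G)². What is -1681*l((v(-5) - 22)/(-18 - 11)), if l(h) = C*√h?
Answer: 11767*I*√87/522 ≈ 210.26*I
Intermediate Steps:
v(G) = G²
C = -7/18 (C = 7*(-1/18) = -7/18 ≈ -0.38889)
l(h) = -7*√h/18
-1681*l((v(-5) - 22)/(-18 - 11)) = -1681*(-7*√((-5)² - 22)*(I*√29/29)/18) = -1681*(-7*√(25 - 22)*(I*√29/29)/18) = -1681*(-7*I*√87/29/18) = -1681*(-7*I*√87/522) = -(-11767)*I*√87/522 = 11767*I*√87/522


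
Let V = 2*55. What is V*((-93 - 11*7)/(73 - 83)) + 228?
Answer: 2098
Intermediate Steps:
V = 110
V*((-93 - 11*7)/(73 - 83)) + 228 = 110*((-93 - 11*7)/(73 - 83)) + 228 = 110*((-93 - 77)/(-10)) + 228 = 110*(-170*(-⅒)) + 228 = 110*17 + 228 = 1870 + 228 = 2098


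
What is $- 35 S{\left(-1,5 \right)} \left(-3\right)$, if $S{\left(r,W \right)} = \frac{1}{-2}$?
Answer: $- \frac{105}{2} \approx -52.5$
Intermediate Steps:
$S{\left(r,W \right)} = - \frac{1}{2}$
$- 35 S{\left(-1,5 \right)} \left(-3\right) = \left(-35\right) \left(- \frac{1}{2}\right) \left(-3\right) = \frac{35}{2} \left(-3\right) = - \frac{105}{2}$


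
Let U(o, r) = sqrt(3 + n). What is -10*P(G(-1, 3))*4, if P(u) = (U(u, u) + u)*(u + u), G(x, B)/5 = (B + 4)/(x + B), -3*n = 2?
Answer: -24500 - 1400*sqrt(21)/3 ≈ -26639.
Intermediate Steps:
n = -2/3 (n = -1/3*2 = -2/3 ≈ -0.66667)
G(x, B) = 5*(4 + B)/(B + x) (G(x, B) = 5*((B + 4)/(x + B)) = 5*((4 + B)/(B + x)) = 5*(4 + B)/(B + x))
U(o, r) = sqrt(21)/3 (U(o, r) = sqrt(3 - 2/3) = sqrt(7/3) = sqrt(21)/3)
P(u) = 2*u*(u + sqrt(21)/3) (P(u) = (sqrt(21)/3 + u)*(u + u) = (u + sqrt(21)/3)*(2*u) = 2*u*(u + sqrt(21)/3))
-10*P(G(-1, 3))*4 = -20*5*(4 + 3)/(3 - 1)*(sqrt(21) + 3*(5*(4 + 3)/(3 - 1)))/3*4 = -20*5*7/2*(sqrt(21) + 3*(5*7/2))/3*4 = -20*5*(1/2)*7*(sqrt(21) + 3*(5*(1/2)*7))/3*4 = -20*35*(sqrt(21) + 3*(35/2))/(3*2)*4 = -20*35*(sqrt(21) + 105/2)/(3*2)*4 = -20*35*(105/2 + sqrt(21))/(3*2)*4 = -10*(1225/2 + 35*sqrt(21)/3)*4 = (-6125 - 350*sqrt(21)/3)*4 = -24500 - 1400*sqrt(21)/3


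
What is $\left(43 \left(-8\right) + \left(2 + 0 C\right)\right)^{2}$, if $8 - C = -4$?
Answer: $116964$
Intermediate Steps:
$C = 12$ ($C = 8 - -4 = 8 + 4 = 12$)
$\left(43 \left(-8\right) + \left(2 + 0 C\right)\right)^{2} = \left(43 \left(-8\right) + \left(2 + 0 \cdot 12\right)\right)^{2} = \left(-344 + \left(2 + 0\right)\right)^{2} = \left(-344 + 2\right)^{2} = \left(-342\right)^{2} = 116964$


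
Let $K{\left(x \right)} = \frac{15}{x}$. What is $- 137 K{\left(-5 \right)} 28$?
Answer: $11508$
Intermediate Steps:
$- 137 K{\left(-5 \right)} 28 = - 137 \frac{15}{-5} \cdot 28 = - 137 \cdot 15 \left(- \frac{1}{5}\right) 28 = \left(-137\right) \left(-3\right) 28 = 411 \cdot 28 = 11508$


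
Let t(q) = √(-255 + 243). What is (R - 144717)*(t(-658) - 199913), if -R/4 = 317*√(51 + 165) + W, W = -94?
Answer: (144341 + 7608*√6)*(199913 - 2*I*√3) ≈ 3.2581e+10 - 5.6457e+5*I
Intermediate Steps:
t(q) = 2*I*√3 (t(q) = √(-12) = 2*I*√3)
R = 376 - 7608*√6 (R = -4*(317*√(51 + 165) - 94) = -4*(317*√216 - 94) = -4*(317*(6*√6) - 94) = -4*(1902*√6 - 94) = -4*(-94 + 1902*√6) = 376 - 7608*√6 ≈ -18260.)
(R - 144717)*(t(-658) - 199913) = ((376 - 7608*√6) - 144717)*(2*I*√3 - 199913) = (-144341 - 7608*√6)*(-199913 + 2*I*√3) = (-199913 + 2*I*√3)*(-144341 - 7608*√6)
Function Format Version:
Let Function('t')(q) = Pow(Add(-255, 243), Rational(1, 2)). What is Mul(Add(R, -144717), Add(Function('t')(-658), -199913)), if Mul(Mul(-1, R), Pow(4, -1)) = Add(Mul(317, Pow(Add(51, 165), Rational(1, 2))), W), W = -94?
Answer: Mul(Add(144341, Mul(7608, Pow(6, Rational(1, 2)))), Add(199913, Mul(-2, I, Pow(3, Rational(1, 2))))) ≈ Add(3.2581e+10, Mul(-5.6457e+5, I))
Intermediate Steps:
Function('t')(q) = Mul(2, I, Pow(3, Rational(1, 2))) (Function('t')(q) = Pow(-12, Rational(1, 2)) = Mul(2, I, Pow(3, Rational(1, 2))))
R = Add(376, Mul(-7608, Pow(6, Rational(1, 2)))) (R = Mul(-4, Add(Mul(317, Pow(Add(51, 165), Rational(1, 2))), -94)) = Mul(-4, Add(Mul(317, Pow(216, Rational(1, 2))), -94)) = Mul(-4, Add(Mul(317, Mul(6, Pow(6, Rational(1, 2)))), -94)) = Mul(-4, Add(Mul(1902, Pow(6, Rational(1, 2))), -94)) = Mul(-4, Add(-94, Mul(1902, Pow(6, Rational(1, 2))))) = Add(376, Mul(-7608, Pow(6, Rational(1, 2)))) ≈ -18260.)
Mul(Add(R, -144717), Add(Function('t')(-658), -199913)) = Mul(Add(Add(376, Mul(-7608, Pow(6, Rational(1, 2)))), -144717), Add(Mul(2, I, Pow(3, Rational(1, 2))), -199913)) = Mul(Add(-144341, Mul(-7608, Pow(6, Rational(1, 2)))), Add(-199913, Mul(2, I, Pow(3, Rational(1, 2))))) = Mul(Add(-199913, Mul(2, I, Pow(3, Rational(1, 2)))), Add(-144341, Mul(-7608, Pow(6, Rational(1, 2)))))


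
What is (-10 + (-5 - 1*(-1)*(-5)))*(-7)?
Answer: 140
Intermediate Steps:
(-10 + (-5 - 1*(-1)*(-5)))*(-7) = (-10 + (-5 + 1*(-5)))*(-7) = (-10 + (-5 - 5))*(-7) = (-10 - 10)*(-7) = -20*(-7) = 140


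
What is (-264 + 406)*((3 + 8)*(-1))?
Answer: -1562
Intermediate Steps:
(-264 + 406)*((3 + 8)*(-1)) = 142*(11*(-1)) = 142*(-11) = -1562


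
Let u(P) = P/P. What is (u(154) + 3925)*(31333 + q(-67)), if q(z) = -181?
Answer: 122302752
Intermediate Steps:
u(P) = 1
(u(154) + 3925)*(31333 + q(-67)) = (1 + 3925)*(31333 - 181) = 3926*31152 = 122302752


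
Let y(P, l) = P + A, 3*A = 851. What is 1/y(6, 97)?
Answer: 3/869 ≈ 0.0034522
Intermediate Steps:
A = 851/3 (A = (1/3)*851 = 851/3 ≈ 283.67)
y(P, l) = 851/3 + P (y(P, l) = P + 851/3 = 851/3 + P)
1/y(6, 97) = 1/(851/3 + 6) = 1/(869/3) = 3/869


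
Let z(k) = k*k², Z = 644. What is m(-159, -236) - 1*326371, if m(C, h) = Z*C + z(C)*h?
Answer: 948215477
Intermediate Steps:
z(k) = k³
m(C, h) = 644*C + h*C³ (m(C, h) = 644*C + C³*h = 644*C + h*C³)
m(-159, -236) - 1*326371 = -159*(644 - 236*(-159)²) - 1*326371 = -159*(644 - 236*25281) - 326371 = -159*(644 - 5966316) - 326371 = -159*(-5965672) - 326371 = 948541848 - 326371 = 948215477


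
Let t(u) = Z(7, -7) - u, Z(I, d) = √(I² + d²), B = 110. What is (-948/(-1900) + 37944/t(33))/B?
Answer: -594537333/51779750 - 132804*√2/54505 ≈ -14.928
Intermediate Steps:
t(u) = -u + 7*√2 (t(u) = √(7² + (-7)²) - u = √(49 + 49) - u = √98 - u = 7*√2 - u = -u + 7*√2)
(-948/(-1900) + 37944/t(33))/B = (-948/(-1900) + 37944/(-1*33 + 7*√2))/110 = (-948*(-1/1900) + 37944/(-33 + 7*√2))*(1/110) = (237/475 + 37944/(-33 + 7*√2))*(1/110) = 237/52250 + 18972/(55*(-33 + 7*√2))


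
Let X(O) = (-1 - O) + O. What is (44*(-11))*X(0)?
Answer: 484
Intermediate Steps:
X(O) = -1
(44*(-11))*X(0) = (44*(-11))*(-1) = -484*(-1) = 484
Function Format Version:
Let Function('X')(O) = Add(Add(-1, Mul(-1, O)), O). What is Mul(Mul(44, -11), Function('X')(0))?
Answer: 484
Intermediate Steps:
Function('X')(O) = -1
Mul(Mul(44, -11), Function('X')(0)) = Mul(Mul(44, -11), -1) = Mul(-484, -1) = 484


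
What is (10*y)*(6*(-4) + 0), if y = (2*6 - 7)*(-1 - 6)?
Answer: 8400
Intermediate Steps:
y = -35 (y = (12 - 7)*(-7) = 5*(-7) = -35)
(10*y)*(6*(-4) + 0) = (10*(-35))*(6*(-4) + 0) = -350*(-24 + 0) = -350*(-24) = 8400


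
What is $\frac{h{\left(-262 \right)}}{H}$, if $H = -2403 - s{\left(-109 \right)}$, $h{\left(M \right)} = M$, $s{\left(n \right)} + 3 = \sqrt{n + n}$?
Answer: $\frac{314400}{2880109} - \frac{131 i \sqrt{218}}{2880109} \approx 0.10916 - 0.00067157 i$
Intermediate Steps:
$s{\left(n \right)} = -3 + \sqrt{2} \sqrt{n}$ ($s{\left(n \right)} = -3 + \sqrt{n + n} = -3 + \sqrt{2 n} = -3 + \sqrt{2} \sqrt{n}$)
$H = -2400 - i \sqrt{218}$ ($H = -2403 - \left(-3 + \sqrt{2} \sqrt{-109}\right) = -2403 - \left(-3 + \sqrt{2} i \sqrt{109}\right) = -2403 - \left(-3 + i \sqrt{218}\right) = -2403 + \left(3 - i \sqrt{218}\right) = -2400 - i \sqrt{218} \approx -2400.0 - 14.765 i$)
$\frac{h{\left(-262 \right)}}{H} = - \frac{262}{-2400 - i \sqrt{218}}$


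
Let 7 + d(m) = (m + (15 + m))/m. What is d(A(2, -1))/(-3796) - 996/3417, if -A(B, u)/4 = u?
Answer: -5035393/17294576 ≈ -0.29115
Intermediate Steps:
A(B, u) = -4*u
d(m) = -7 + (15 + 2*m)/m (d(m) = -7 + (m + (15 + m))/m = -7 + (15 + 2*m)/m)
d(A(2, -1))/(-3796) - 996/3417 = (-5 + 15/((-4*(-1))))/(-3796) - 996/3417 = (-5 + 15/4)*(-1/3796) - 996*1/3417 = (-5 + 15*(¼))*(-1/3796) - 332/1139 = (-5 + 15/4)*(-1/3796) - 332/1139 = -5/4*(-1/3796) - 332/1139 = 5/15184 - 332/1139 = -5035393/17294576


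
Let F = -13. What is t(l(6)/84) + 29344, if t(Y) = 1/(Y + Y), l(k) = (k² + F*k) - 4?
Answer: 674891/23 ≈ 29343.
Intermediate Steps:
l(k) = -4 + k² - 13*k (l(k) = (k² - 13*k) - 4 = -4 + k² - 13*k)
t(Y) = 1/(2*Y)
t(l(6)/84) + 29344 = 1/(2*(((-4 + 6² - 13*6)/84))) + 29344 = 1/(2*(((-4 + 36 - 78)*(1/84)))) + 29344 = 1/(2*((-46*1/84))) + 29344 = 1/(2*(-23/42)) + 29344 = (½)*(-42/23) + 29344 = -21/23 + 29344 = 674891/23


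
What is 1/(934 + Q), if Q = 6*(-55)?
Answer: 1/604 ≈ 0.0016556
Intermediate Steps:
Q = -330
1/(934 + Q) = 1/(934 - 330) = 1/604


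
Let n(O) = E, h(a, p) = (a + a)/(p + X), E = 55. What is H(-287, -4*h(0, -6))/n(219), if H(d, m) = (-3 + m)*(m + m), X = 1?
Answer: 0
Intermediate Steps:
h(a, p) = 2*a/(1 + p) (h(a, p) = (a + a)/(p + 1) = (2*a)/(1 + p) = 2*a/(1 + p))
H(d, m) = 2*m*(-3 + m) (H(d, m) = (-3 + m)*(2*m) = 2*m*(-3 + m))
n(O) = 55
H(-287, -4*h(0, -6))/n(219) = (2*(-8*0/(1 - 6))*(-3 - 8*0/(1 - 6)))/55 = (2*(-8*0/(-5))*(-3 - 8*0/(-5)))*(1/55) = (2*(-8*0*(-1)/5)*(-3 - 8*0*(-1)/5))*(1/55) = (2*(-4*0)*(-3 - 4*0))*(1/55) = (2*0*(-3 + 0))*(1/55) = (2*0*(-3))*(1/55) = 0*(1/55) = 0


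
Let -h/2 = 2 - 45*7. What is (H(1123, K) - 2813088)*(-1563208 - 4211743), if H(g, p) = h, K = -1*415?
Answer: 16241830239362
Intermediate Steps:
K = -415
h = 626 (h = -2*(2 - 45*7) = -2*(2 - 9*35) = -2*(2 - 315) = -2*(-313) = 626)
H(g, p) = 626
(H(1123, K) - 2813088)*(-1563208 - 4211743) = (626 - 2813088)*(-1563208 - 4211743) = -2812462*(-5774951) = 16241830239362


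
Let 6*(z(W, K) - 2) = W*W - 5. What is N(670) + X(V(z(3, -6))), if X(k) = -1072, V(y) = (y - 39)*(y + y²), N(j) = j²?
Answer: 447828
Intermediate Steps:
z(W, K) = 7/6 + W²/6 (z(W, K) = 2 + (W*W - 5)/6 = 2 + (W² - 5)/6 = 2 + (-5 + W²)/6 = 2 + (-⅚ + W²/6) = 7/6 + W²/6)
V(y) = (-39 + y)*(y + y²)
N(670) + X(V(z(3, -6))) = 670² - 1072 = 448900 - 1072 = 447828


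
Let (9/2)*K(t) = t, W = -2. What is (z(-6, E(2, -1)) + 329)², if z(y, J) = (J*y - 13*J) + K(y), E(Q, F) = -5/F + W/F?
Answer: 341056/9 ≈ 37895.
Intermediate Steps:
K(t) = 2*t/9
E(Q, F) = -7/F (E(Q, F) = -5/F - 2/F = -7/F)
z(y, J) = -13*J + 2*y/9 + J*y (z(y, J) = (J*y - 13*J) + 2*y/9 = (-13*J + J*y) + 2*y/9 = -13*J + 2*y/9 + J*y)
(z(-6, E(2, -1)) + 329)² = ((-(-91)/(-1) + (2/9)*(-6) - 7/(-1)*(-6)) + 329)² = ((-(-91)*(-1) - 4/3 - 7*(-1)*(-6)) + 329)² = ((-13*7 - 4/3 + 7*(-6)) + 329)² = ((-91 - 4/3 - 42) + 329)² = (-403/3 + 329)² = (584/3)² = 341056/9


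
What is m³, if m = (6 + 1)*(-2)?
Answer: -2744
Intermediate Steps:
m = -14 (m = 7*(-2) = -14)
m³ = (-14)³ = -2744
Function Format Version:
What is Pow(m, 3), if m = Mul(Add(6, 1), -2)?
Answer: -2744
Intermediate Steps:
m = -14 (m = Mul(7, -2) = -14)
Pow(m, 3) = Pow(-14, 3) = -2744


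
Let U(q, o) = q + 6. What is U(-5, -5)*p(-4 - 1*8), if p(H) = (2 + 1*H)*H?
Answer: 120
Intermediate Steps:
U(q, o) = 6 + q
p(H) = H*(2 + H) (p(H) = (2 + H)*H = H*(2 + H))
U(-5, -5)*p(-4 - 1*8) = (6 - 5)*((-4 - 1*8)*(2 + (-4 - 1*8))) = 1*((-4 - 8)*(2 + (-4 - 8))) = 1*(-12*(2 - 12)) = 1*(-12*(-10)) = 1*120 = 120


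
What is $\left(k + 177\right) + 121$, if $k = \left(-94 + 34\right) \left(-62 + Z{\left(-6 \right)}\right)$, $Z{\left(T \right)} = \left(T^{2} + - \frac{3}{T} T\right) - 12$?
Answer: $2758$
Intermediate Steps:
$Z{\left(T \right)} = -15 + T^{2}$ ($Z{\left(T \right)} = \left(T^{2} - 3\right) - 12 = \left(-3 + T^{2}\right) - 12 = -15 + T^{2}$)
$k = 2460$ ($k = \left(-94 + 34\right) \left(-62 - \left(15 - \left(-6\right)^{2}\right)\right) = - 60 \left(-62 + \left(-15 + 36\right)\right) = - 60 \left(-62 + 21\right) = \left(-60\right) \left(-41\right) = 2460$)
$\left(k + 177\right) + 121 = \left(2460 + 177\right) + 121 = 2637 + 121 = 2758$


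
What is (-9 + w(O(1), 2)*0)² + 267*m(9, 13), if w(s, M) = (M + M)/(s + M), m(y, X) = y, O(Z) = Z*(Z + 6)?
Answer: 2484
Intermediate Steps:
O(Z) = Z*(6 + Z)
w(s, M) = 2*M/(M + s) (w(s, M) = (2*M)/(M + s) = 2*M/(M + s))
(-9 + w(O(1), 2)*0)² + 267*m(9, 13) = (-9 + (2*2/(2 + 1*(6 + 1)))*0)² + 267*9 = (-9 + (2*2/(2 + 1*7))*0)² + 2403 = (-9 + (2*2/(2 + 7))*0)² + 2403 = (-9 + (2*2/9)*0)² + 2403 = (-9 + (2*2*(⅑))*0)² + 2403 = (-9 + (4/9)*0)² + 2403 = (-9 + 0)² + 2403 = (-9)² + 2403 = 81 + 2403 = 2484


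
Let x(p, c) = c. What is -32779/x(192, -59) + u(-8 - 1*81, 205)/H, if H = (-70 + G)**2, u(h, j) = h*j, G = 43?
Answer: 22819436/43011 ≈ 530.55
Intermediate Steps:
H = 729 (H = (-70 + 43)**2 = (-27)**2 = 729)
-32779/x(192, -59) + u(-8 - 1*81, 205)/H = -32779/(-59) + ((-8 - 1*81)*205)/729 = -32779*(-1/59) + ((-8 - 81)*205)*(1/729) = 32779/59 - 89*205*(1/729) = 32779/59 - 18245*1/729 = 32779/59 - 18245/729 = 22819436/43011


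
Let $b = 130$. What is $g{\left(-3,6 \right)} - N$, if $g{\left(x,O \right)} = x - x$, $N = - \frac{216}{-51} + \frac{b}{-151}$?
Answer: $- \frac{8662}{2567} \approx -3.3744$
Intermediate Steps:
$N = \frac{8662}{2567}$ ($N = - \frac{216}{-51} + \frac{130}{-151} = \left(-216\right) \left(- \frac{1}{51}\right) + 130 \left(- \frac{1}{151}\right) = \frac{72}{17} - \frac{130}{151} = \frac{8662}{2567} \approx 3.3744$)
$g{\left(x,O \right)} = 0$
$g{\left(-3,6 \right)} - N = 0 - \frac{8662}{2567} = - \frac{8662}{2567}$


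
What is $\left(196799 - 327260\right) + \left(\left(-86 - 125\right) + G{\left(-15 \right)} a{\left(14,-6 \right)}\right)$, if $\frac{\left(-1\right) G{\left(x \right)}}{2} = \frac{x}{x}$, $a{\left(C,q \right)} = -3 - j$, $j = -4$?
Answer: $-130674$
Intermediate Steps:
$a{\left(C,q \right)} = 1$ ($a{\left(C,q \right)} = -3 - -4 = -3 + 4 = 1$)
$G{\left(x \right)} = -2$ ($G{\left(x \right)} = - 2 \frac{x}{x} = \left(-2\right) 1 = -2$)
$\left(196799 - 327260\right) + \left(\left(-86 - 125\right) + G{\left(-15 \right)} a{\left(14,-6 \right)}\right) = \left(196799 - 327260\right) - 213 = -130461 - 213 = -130674$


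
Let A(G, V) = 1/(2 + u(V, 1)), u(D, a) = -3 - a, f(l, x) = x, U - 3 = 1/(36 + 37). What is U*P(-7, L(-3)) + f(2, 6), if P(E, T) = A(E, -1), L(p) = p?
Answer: 328/73 ≈ 4.4931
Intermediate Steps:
U = 220/73 (U = 3 + 1/(36 + 37) = 3 + 1/73 = 220/73 ≈ 3.0137)
A(G, V) = -½ (A(G, V) = 1/(2 + (-3 - 1*1)) = 1/(2 + (-3 - 1)) = 1/(2 - 4) = 1/(-2) = -½)
P(E, T) = -½
U*P(-7, L(-3)) + f(2, 6) = (220/73)*(-½) + 6 = -110/73 + 6 = 328/73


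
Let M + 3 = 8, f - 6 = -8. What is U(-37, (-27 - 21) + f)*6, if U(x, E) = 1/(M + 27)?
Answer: 3/16 ≈ 0.18750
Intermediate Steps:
f = -2 (f = 6 - 8 = -2)
M = 5 (M = -3 + 8 = 5)
U(x, E) = 1/32 (U(x, E) = 1/(5 + 27) = 1/32)
U(-37, (-27 - 21) + f)*6 = (1/32)*6 = 3/16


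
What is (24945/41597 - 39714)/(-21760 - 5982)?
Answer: 1651958313/1153983974 ≈ 1.4315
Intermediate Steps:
(24945/41597 - 39714)/(-21760 - 5982) = (24945*(1/41597) - 39714)/(-27742) = (24945/41597 - 39714)*(-1/27742) = -1651958313/41597*(-1/27742) = 1651958313/1153983974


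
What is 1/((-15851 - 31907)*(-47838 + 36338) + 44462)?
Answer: 1/549261462 ≈ 1.8206e-9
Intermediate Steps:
1/((-15851 - 31907)*(-47838 + 36338) + 44462) = 1/(-47758*(-11500) + 44462) = 1/(549217000 + 44462) = 1/549261462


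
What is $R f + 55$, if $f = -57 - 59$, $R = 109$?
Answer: $-12589$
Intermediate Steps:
$f = -116$ ($f = -57 - 59 = -116$)
$R f + 55 = 109 \left(-116\right) + 55 = -12644 + 55 = -12589$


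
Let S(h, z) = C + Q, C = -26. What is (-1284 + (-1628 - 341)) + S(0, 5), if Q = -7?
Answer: -3286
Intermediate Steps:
S(h, z) = -33 (S(h, z) = -26 - 7 = -33)
(-1284 + (-1628 - 341)) + S(0, 5) = (-1284 + (-1628 - 341)) - 33 = (-1284 - 1969) - 33 = -3253 - 33 = -3286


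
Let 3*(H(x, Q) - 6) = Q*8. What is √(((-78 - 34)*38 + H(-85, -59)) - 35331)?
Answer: I*√357645/3 ≈ 199.34*I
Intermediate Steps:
H(x, Q) = 6 + 8*Q/3 (H(x, Q) = 6 + (Q*8)/3 = 6 + (8*Q)/3 = 6 + 8*Q/3)
√(((-78 - 34)*38 + H(-85, -59)) - 35331) = √(((-78 - 34)*38 + (6 + (8/3)*(-59))) - 35331) = √((-112*38 + (6 - 472/3)) - 35331) = √((-4256 - 454/3) - 35331) = √(-13222/3 - 35331) = √(-119215/3) = I*√357645/3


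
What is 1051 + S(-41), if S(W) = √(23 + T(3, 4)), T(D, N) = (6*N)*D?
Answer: 1051 + √95 ≈ 1060.7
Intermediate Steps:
T(D, N) = 6*D*N
S(W) = √95 (S(W) = √(23 + 6*3*4) = √(23 + 72) = √95)
1051 + S(-41) = 1051 + √95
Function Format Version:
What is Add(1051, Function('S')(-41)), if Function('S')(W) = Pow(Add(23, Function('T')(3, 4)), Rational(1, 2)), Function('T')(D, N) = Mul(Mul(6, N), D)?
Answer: Add(1051, Pow(95, Rational(1, 2))) ≈ 1060.7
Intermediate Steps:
Function('T')(D, N) = Mul(6, D, N)
Function('S')(W) = Pow(95, Rational(1, 2)) (Function('S')(W) = Pow(Add(23, Mul(6, 3, 4)), Rational(1, 2)) = Pow(Add(23, 72), Rational(1, 2)) = Pow(95, Rational(1, 2)))
Add(1051, Function('S')(-41)) = Add(1051, Pow(95, Rational(1, 2)))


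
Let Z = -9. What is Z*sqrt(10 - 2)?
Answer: -18*sqrt(2) ≈ -25.456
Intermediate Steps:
Z*sqrt(10 - 2) = -9*sqrt(10 - 2) = -18*sqrt(2)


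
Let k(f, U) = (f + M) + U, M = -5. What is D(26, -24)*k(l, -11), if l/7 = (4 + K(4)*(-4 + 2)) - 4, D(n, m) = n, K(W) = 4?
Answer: -1872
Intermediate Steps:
l = -56 (l = 7*((4 + 4*(-4 + 2)) - 4) = 7*((4 + 4*(-2)) - 4) = 7*((4 - 8) - 4) = 7*(-4 - 4) = 7*(-8) = -56)
k(f, U) = -5 + U + f (k(f, U) = (f - 5) + U = (-5 + f) + U = -5 + U + f)
D(26, -24)*k(l, -11) = 26*(-5 - 11 - 56) = 26*(-72) = -1872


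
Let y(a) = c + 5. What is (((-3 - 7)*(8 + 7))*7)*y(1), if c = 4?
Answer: -9450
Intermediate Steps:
y(a) = 9 (y(a) = 4 + 5 = 9)
(((-3 - 7)*(8 + 7))*7)*y(1) = (((-3 - 7)*(8 + 7))*7)*9 = (-10*15*7)*9 = -150*7*9 = -1050*9 = -9450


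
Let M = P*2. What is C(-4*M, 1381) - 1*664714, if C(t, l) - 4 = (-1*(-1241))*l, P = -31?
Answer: 1049111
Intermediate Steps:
M = -62 (M = -31*2 = -62)
C(t, l) = 4 + 1241*l (C(t, l) = 4 + (-1*(-1241))*l = 4 + 1241*l)
C(-4*M, 1381) - 1*664714 = (4 + 1241*1381) - 1*664714 = (4 + 1713821) - 664714 = 1713825 - 664714 = 1049111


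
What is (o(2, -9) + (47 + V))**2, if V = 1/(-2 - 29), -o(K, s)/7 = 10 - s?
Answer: 7112889/961 ≈ 7401.5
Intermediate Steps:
o(K, s) = -70 + 7*s (o(K, s) = -7*(10 - s) = -70 + 7*s)
V = -1/31 (V = 1/(-31) = -1/31 ≈ -0.032258)
(o(2, -9) + (47 + V))**2 = ((-70 + 7*(-9)) + (47 - 1/31))**2 = ((-70 - 63) + 1456/31)**2 = (-133 + 1456/31)**2 = (-2667/31)**2 = 7112889/961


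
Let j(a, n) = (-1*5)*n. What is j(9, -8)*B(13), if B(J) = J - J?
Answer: 0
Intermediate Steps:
B(J) = 0
j(a, n) = -5*n
j(9, -8)*B(13) = -5*(-8)*0 = 40*0 = 0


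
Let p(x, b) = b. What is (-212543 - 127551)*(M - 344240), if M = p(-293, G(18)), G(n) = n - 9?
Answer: 117070897714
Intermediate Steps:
G(n) = -9 + n
M = 9 (M = -9 + 18 = 9)
(-212543 - 127551)*(M - 344240) = (-212543 - 127551)*(9 - 344240) = -340094*(-344231) = 117070897714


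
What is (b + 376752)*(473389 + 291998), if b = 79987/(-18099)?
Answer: 579887335626823/2011 ≈ 2.8836e+11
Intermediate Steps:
b = -79987/18099 (b = 79987*(-1/18099) = -79987/18099 ≈ -4.4194)
(b + 376752)*(473389 + 291998) = (-79987/18099 + 376752)*(473389 + 291998) = (6818754461/18099)*765387 = 579887335626823/2011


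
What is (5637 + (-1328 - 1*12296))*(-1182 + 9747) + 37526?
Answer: -68371129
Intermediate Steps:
(5637 + (-1328 - 1*12296))*(-1182 + 9747) + 37526 = (5637 + (-1328 - 12296))*8565 + 37526 = (5637 - 13624)*8565 + 37526 = -7987*8565 + 37526 = -68408655 + 37526 = -68371129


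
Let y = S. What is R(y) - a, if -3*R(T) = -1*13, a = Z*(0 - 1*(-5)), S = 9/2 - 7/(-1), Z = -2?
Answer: 43/3 ≈ 14.333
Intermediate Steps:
S = 23/2 (S = 9*(½) - 7*(-1) = 9/2 + 7 = 23/2 ≈ 11.500)
y = 23/2 ≈ 11.500
a = -10 (a = -2*(0 - 1*(-5)) = -2*(0 + 5) = -2*5 = -10)
R(T) = 13/3 (R(T) = -(-1)*13/3 = -⅓*(-13) = 13/3)
R(y) - a = 13/3 - 1*(-10) = 13/3 + 10 = 43/3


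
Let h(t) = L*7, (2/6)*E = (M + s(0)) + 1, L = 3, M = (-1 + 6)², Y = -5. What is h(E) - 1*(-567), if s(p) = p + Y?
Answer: 588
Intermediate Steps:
s(p) = -5 + p (s(p) = p - 5 = -5 + p)
M = 25 (M = 5² = 25)
E = 63 (E = 3*((25 + (-5 + 0)) + 1) = 3*((25 - 5) + 1) = 3*(20 + 1) = 3*21 = 63)
h(t) = 21 (h(t) = 3*7 = 21)
h(E) - 1*(-567) = 21 - 1*(-567) = 21 + 567 = 588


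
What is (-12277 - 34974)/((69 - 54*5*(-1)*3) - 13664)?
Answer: 47251/12785 ≈ 3.6958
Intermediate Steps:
(-12277 - 34974)/((69 - 54*5*(-1)*3) - 13664) = -47251/((69 - (-270)*3) - 13664) = -47251/((69 - 54*(-15)) - 13664) = -47251/((69 + 810) - 13664) = -47251/(879 - 13664) = -47251/(-12785) = -47251*(-1/12785) = 47251/12785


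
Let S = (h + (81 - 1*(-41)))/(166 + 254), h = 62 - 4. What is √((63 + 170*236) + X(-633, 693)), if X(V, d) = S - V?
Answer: √2000005/7 ≈ 202.03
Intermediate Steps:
h = 58
S = 3/7 (S = (58 + (81 - 1*(-41)))/(166 + 254) = (58 + (81 + 41))/420 = (58 + 122)*(1/420) = 180*(1/420) = 3/7 ≈ 0.42857)
X(V, d) = 3/7 - V
√((63 + 170*236) + X(-633, 693)) = √((63 + 170*236) + (3/7 - 1*(-633))) = √((63 + 40120) + (3/7 + 633)) = √(40183 + 4434/7) = √(285715/7) = √2000005/7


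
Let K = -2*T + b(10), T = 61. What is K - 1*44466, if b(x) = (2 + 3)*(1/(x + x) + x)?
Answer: -178151/4 ≈ -44538.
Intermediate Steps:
b(x) = 5*x + 5/(2*x) (b(x) = 5*(1/(2*x) + x) = 5*(x + 1/(2*x)) = 5*x + 5/(2*x))
K = -287/4 (K = -2*61 + (5*10 + (5/2)/10) = -122 + (50 + (5/2)*(⅒)) = -122 + (50 + ¼) = -122 + 201/4 = -287/4 ≈ -71.750)
K - 1*44466 = -287/4 - 1*44466 = -287/4 - 44466 = -178151/4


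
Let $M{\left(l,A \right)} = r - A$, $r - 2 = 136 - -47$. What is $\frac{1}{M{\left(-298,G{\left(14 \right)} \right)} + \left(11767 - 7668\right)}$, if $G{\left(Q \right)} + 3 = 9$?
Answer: $\frac{1}{4278} \approx 0.00023375$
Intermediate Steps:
$G{\left(Q \right)} = 6$ ($G{\left(Q \right)} = -3 + 9 = 6$)
$r = 185$ ($r = 2 + \left(136 - -47\right) = 2 + \left(136 + 47\right) = 2 + 183 = 185$)
$M{\left(l,A \right)} = 185 - A$
$\frac{1}{M{\left(-298,G{\left(14 \right)} \right)} + \left(11767 - 7668\right)} = \frac{1}{\left(185 - 6\right) + \left(11767 - 7668\right)} = \frac{1}{\left(185 - 6\right) + 4099} = \frac{1}{179 + 4099} = \frac{1}{4278}$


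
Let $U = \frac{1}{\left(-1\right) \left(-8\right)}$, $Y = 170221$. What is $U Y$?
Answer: $\frac{170221}{8} \approx 21278.0$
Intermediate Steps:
$U = \frac{1}{8} \approx 0.125$
$U Y = \frac{1}{8} \cdot 170221 = \frac{170221}{8}$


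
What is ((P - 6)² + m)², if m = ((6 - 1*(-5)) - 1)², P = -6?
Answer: 59536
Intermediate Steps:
m = 100 (m = ((6 + 5) - 1)² = (11 - 1)² = 10² = 100)
((P - 6)² + m)² = ((-6 - 6)² + 100)² = ((-12)² + 100)² = (144 + 100)² = 244² = 59536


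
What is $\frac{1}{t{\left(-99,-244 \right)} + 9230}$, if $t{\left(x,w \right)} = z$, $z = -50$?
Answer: $\frac{1}{9180} \approx 0.00010893$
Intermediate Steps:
$t{\left(x,w \right)} = -50$
$\frac{1}{t{\left(-99,-244 \right)} + 9230} = \frac{1}{-50 + 9230} = \frac{1}{9180}$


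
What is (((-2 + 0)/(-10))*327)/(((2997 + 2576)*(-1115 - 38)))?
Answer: -327/32128345 ≈ -1.0178e-5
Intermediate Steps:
(((-2 + 0)/(-10))*327)/(((2997 + 2576)*(-1115 - 38))) = (-2*(-⅒)*327)/((5573*(-1153))) = ((⅕)*327)/(-6425669) = (327/5)*(-1/6425669) = -327/32128345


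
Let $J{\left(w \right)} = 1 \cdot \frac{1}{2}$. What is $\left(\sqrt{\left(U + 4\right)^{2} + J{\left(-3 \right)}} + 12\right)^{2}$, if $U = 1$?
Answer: $\frac{\left(24 + \sqrt{102}\right)^{2}}{4} \approx 290.69$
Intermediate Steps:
$J{\left(w \right)} = \frac{1}{2}$ ($J{\left(w \right)} = 1 \cdot \frac{1}{2} = \frac{1}{2}$)
$\left(\sqrt{\left(U + 4\right)^{2} + J{\left(-3 \right)}} + 12\right)^{2} = \left(\sqrt{\left(1 + 4\right)^{2} + \frac{1}{2}} + 12\right)^{2} = \left(\sqrt{5^{2} + \frac{1}{2}} + 12\right)^{2} = \left(\sqrt{25 + \frac{1}{2}} + 12\right)^{2} = \left(\sqrt{\frac{51}{2}} + 12\right)^{2} = \left(\frac{\sqrt{102}}{2} + 12\right)^{2} = \left(12 + \frac{\sqrt{102}}{2}\right)^{2}$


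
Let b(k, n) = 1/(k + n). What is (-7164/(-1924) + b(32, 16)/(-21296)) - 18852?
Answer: -9267359194849/491682048 ≈ -18848.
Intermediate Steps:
(-7164/(-1924) + b(32, 16)/(-21296)) - 18852 = (-7164/(-1924) + 1/((32 + 16)*(-21296))) - 18852 = (-7164*(-1/1924) - 1/21296/48) - 18852 = (1791/481 + (1/48)*(-1/21296)) - 18852 = (1791/481 - 1/1022208) - 18852 = 1830774047/491682048 - 18852 = -9267359194849/491682048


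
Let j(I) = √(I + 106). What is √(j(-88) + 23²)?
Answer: √(529 + 3*√2) ≈ 23.092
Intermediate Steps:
j(I) = √(106 + I)
√(j(-88) + 23²) = √(√(106 - 88) + 23²) = √(√18 + 529) = √(3*√2 + 529) = √(529 + 3*√2)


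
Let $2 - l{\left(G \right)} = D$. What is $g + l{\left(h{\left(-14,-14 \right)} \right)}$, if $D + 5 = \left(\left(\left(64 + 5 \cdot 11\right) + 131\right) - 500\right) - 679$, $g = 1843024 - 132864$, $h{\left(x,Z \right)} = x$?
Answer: $1711096$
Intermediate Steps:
$g = 1710160$ ($g = 1843024 - 132864 = 1710160$)
$D = -934$ ($D = -5 + \left(\left(\left(\left(64 + 5 \cdot 11\right) + 131\right) - 500\right) - 679\right) = -5 + \left(\left(\left(\left(64 + 55\right) + 131\right) - 500\right) - 679\right) = -5 + \left(\left(\left(119 + 131\right) - 500\right) - 679\right) = -5 + \left(\left(250 - 500\right) - 679\right) = -5 - 929 = -934$)
$l{\left(G \right)} = 936$ ($l{\left(G \right)} = 2 - -934 = 2 + 934 = 936$)
$g + l{\left(h{\left(-14,-14 \right)} \right)} = 1710160 + 936 = 1711096$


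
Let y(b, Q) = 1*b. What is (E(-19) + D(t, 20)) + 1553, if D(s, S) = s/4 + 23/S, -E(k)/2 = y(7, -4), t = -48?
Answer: 30563/20 ≈ 1528.2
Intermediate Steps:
y(b, Q) = b
E(k) = -14 (E(k) = -2*7 = -14)
D(s, S) = 23/S + s/4 (D(s, S) = s*(¼) + 23/S = s/4 + 23/S = 23/S + s/4)
(E(-19) + D(t, 20)) + 1553 = (-14 + (23/20 + (¼)*(-48))) + 1553 = (-14 + (23*(1/20) - 12)) + 1553 = (-14 + (23/20 - 12)) + 1553 = (-14 - 217/20) + 1553 = -497/20 + 1553 = 30563/20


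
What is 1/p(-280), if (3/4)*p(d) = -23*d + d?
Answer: 3/24640 ≈ 0.00012175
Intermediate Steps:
p(d) = -88*d/3 (p(d) = 4*(-23*d + d)/3 = 4*(-22*d)/3 = -88*d/3)
1/p(-280) = 1/(-88/3*(-280)) = 1/(24640/3) = 3/24640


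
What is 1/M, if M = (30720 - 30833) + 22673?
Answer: 1/22560 ≈ 4.4326e-5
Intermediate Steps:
M = 22560 (M = -113 + 22673 = 22560)
1/M = 1/22560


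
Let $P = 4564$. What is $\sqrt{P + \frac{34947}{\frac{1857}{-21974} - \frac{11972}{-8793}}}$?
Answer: $\frac{\sqrt{1943975589473513844514}}{246744127} \approx 178.69$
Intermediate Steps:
$\sqrt{P + \frac{34947}{\frac{1857}{-21974} - \frac{11972}{-8793}}} = \sqrt{4564 + \frac{34947}{\frac{1857}{-21974} - \frac{11972}{-8793}}} = \sqrt{4564 + \frac{34947}{1857 \left(- \frac{1}{21974}\right) - - \frac{11972}{8793}}} = \sqrt{4564 + \frac{34947}{- \frac{1857}{21974} + \frac{11972}{8793}}} = \sqrt{4564 + \frac{34947}{\frac{246744127}{193217382}}} = \sqrt{4564 + 34947 \cdot \frac{193217382}{246744127}} = \sqrt{4564 + \frac{6752367848754}{246744127}} = \sqrt{\frac{7878508044382}{246744127}} = \frac{\sqrt{1943975589473513844514}}{246744127}$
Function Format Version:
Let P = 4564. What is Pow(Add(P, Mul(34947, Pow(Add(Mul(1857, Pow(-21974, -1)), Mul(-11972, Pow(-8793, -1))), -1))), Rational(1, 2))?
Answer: Mul(Rational(1, 246744127), Pow(1943975589473513844514, Rational(1, 2))) ≈ 178.69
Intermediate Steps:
Pow(Add(P, Mul(34947, Pow(Add(Mul(1857, Pow(-21974, -1)), Mul(-11972, Pow(-8793, -1))), -1))), Rational(1, 2)) = Pow(Add(4564, Mul(34947, Pow(Add(Mul(1857, Pow(-21974, -1)), Mul(-11972, Pow(-8793, -1))), -1))), Rational(1, 2)) = Pow(Add(4564, Mul(34947, Pow(Add(Mul(1857, Rational(-1, 21974)), Mul(-11972, Rational(-1, 8793))), -1))), Rational(1, 2)) = Pow(Add(4564, Mul(34947, Pow(Add(Rational(-1857, 21974), Rational(11972, 8793)), -1))), Rational(1, 2)) = Pow(Add(4564, Mul(34947, Pow(Rational(246744127, 193217382), -1))), Rational(1, 2)) = Pow(Add(4564, Mul(34947, Rational(193217382, 246744127))), Rational(1, 2)) = Pow(Add(4564, Rational(6752367848754, 246744127)), Rational(1, 2)) = Pow(Rational(7878508044382, 246744127), Rational(1, 2)) = Mul(Rational(1, 246744127), Pow(1943975589473513844514, Rational(1, 2)))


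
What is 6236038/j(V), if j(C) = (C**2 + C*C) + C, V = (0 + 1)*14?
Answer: 3118019/203 ≈ 15360.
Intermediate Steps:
V = 14 (V = 1*14 = 14)
j(C) = C + 2*C**2 (j(C) = (C**2 + C**2) + C = 2*C**2 + C = C + 2*C**2)
6236038/j(V) = 6236038/((14*(1 + 2*14))) = 6236038/((14*(1 + 28))) = 6236038/((14*29)) = 6236038/406 = 6236038*(1/406) = 3118019/203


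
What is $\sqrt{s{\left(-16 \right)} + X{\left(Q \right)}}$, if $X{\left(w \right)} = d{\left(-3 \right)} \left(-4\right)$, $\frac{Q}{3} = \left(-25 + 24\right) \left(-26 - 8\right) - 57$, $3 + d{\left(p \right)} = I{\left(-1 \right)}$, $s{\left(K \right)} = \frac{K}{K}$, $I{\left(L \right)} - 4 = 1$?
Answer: $i \sqrt{7} \approx 2.6458 i$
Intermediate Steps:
$I{\left(L \right)} = 5$ ($I{\left(L \right)} = 4 + 1 = 5$)
$s{\left(K \right)} = 1$
$d{\left(p \right)} = 2$ ($d{\left(p \right)} = -3 + 5 = 2$)
$Q = -69$ ($Q = 3 \left(\left(-25 + 24\right) \left(-26 - 8\right) - 57\right) = 3 \left(\left(-1\right) \left(-34\right) - 57\right) = 3 \left(34 - 57\right) = 3 \left(-23\right) = -69$)
$X{\left(w \right)} = -8$ ($X{\left(w \right)} = 2 \left(-4\right) = -8$)
$\sqrt{s{\left(-16 \right)} + X{\left(Q \right)}} = \sqrt{1 - 8} = \sqrt{-7} = i \sqrt{7}$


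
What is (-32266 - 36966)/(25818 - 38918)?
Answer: 17308/3275 ≈ 5.2849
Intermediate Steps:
(-32266 - 36966)/(25818 - 38918) = -69232/(-13100) = -69232*(-1/13100) = 17308/3275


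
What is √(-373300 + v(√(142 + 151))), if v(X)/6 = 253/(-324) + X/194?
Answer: √(-1138025305662 + 94284*√293)/1746 ≈ 610.99*I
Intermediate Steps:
v(X) = -253/54 + 3*X/97 (v(X) = 6*(253/(-324) + X/194) = 6*(253*(-1/324) + X*(1/194)) = 6*(-253/324 + X/194) = -253/54 + 3*X/97)
√(-373300 + v(√(142 + 151))) = √(-373300 + (-253/54 + 3*√(142 + 151)/97)) = √(-373300 + (-253/54 + 3*√293/97)) = √(-20158453/54 + 3*√293/97)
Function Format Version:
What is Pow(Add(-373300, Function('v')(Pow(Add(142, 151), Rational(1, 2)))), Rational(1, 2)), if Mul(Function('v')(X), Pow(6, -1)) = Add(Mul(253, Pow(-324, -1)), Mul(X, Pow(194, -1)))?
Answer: Mul(Rational(1, 1746), Pow(Add(-1138025305662, Mul(94284, Pow(293, Rational(1, 2)))), Rational(1, 2))) ≈ Mul(610.99, I)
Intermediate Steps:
Function('v')(X) = Add(Rational(-253, 54), Mul(Rational(3, 97), X)) (Function('v')(X) = Mul(6, Add(Mul(253, Pow(-324, -1)), Mul(X, Pow(194, -1)))) = Mul(6, Add(Mul(253, Rational(-1, 324)), Mul(X, Rational(1, 194)))) = Mul(6, Add(Rational(-253, 324), Mul(Rational(1, 194), X))) = Add(Rational(-253, 54), Mul(Rational(3, 97), X)))
Pow(Add(-373300, Function('v')(Pow(Add(142, 151), Rational(1, 2)))), Rational(1, 2)) = Pow(Add(-373300, Add(Rational(-253, 54), Mul(Rational(3, 97), Pow(Add(142, 151), Rational(1, 2))))), Rational(1, 2)) = Pow(Add(-373300, Add(Rational(-253, 54), Mul(Rational(3, 97), Pow(293, Rational(1, 2))))), Rational(1, 2)) = Pow(Add(Rational(-20158453, 54), Mul(Rational(3, 97), Pow(293, Rational(1, 2)))), Rational(1, 2))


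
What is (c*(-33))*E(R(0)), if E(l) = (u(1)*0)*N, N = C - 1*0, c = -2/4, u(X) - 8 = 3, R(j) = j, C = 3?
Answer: 0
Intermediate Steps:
u(X) = 11 (u(X) = 8 + 3 = 11)
c = -1/2 (c = -2*1/4 = -1/2 ≈ -0.50000)
N = 3 (N = 3 - 1*0 = 3 + 0 = 3)
E(l) = 0 (E(l) = (11*0)*3 = 0*3 = 0)
(c*(-33))*E(R(0)) = -1/2*(-33)*0 = (33/2)*0 = 0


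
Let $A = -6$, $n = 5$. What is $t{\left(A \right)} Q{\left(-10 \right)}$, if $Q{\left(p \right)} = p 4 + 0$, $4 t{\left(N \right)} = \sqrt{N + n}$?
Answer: $- 10 i \approx - 10.0 i$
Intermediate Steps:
$t{\left(N \right)} = \frac{\sqrt{5 + N}}{4}$ ($t{\left(N \right)} = \frac{\sqrt{N + 5}}{4} = \frac{\sqrt{5 + N}}{4}$)
$Q{\left(p \right)} = 4 p$ ($Q{\left(p \right)} = 4 p + 0 = 4 p$)
$t{\left(A \right)} Q{\left(-10 \right)} = \frac{\sqrt{5 - 6}}{4} \cdot 4 \left(-10\right) = \frac{\sqrt{-1}}{4} \left(-40\right) = \frac{i}{4} \left(-40\right) = - 10 i$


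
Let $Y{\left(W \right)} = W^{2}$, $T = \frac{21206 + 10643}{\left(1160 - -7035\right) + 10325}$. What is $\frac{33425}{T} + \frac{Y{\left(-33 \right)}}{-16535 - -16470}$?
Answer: $\frac{40202331439}{2070185} \approx 19420.0$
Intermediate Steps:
$T = \frac{31849}{18520}$ ($T = \frac{31849}{\left(1160 + 7035\right) + 10325} = \frac{31849}{8195 + 10325} = \frac{31849}{18520} \approx 1.7197$)
$\frac{33425}{T} + \frac{Y{\left(-33 \right)}}{-16535 - -16470} = \frac{33425}{\frac{31849}{18520}} + \frac{\left(-33\right)^{2}}{-16535 - -16470} = 33425 \cdot \frac{18520}{31849} + \frac{1089}{-16535 + 16470} = \frac{619031000}{31849} + \frac{1089}{-65} = \frac{619031000}{31849} + 1089 \left(- \frac{1}{65}\right) = \frac{619031000}{31849} - \frac{1089}{65} = \frac{40202331439}{2070185}$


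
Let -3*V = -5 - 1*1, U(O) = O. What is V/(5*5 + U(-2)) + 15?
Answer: 347/23 ≈ 15.087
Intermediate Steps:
V = 2 (V = -(-5 - 1*1)/3 = -(-5 - 1)/3 = -1/3*(-6) = 2)
V/(5*5 + U(-2)) + 15 = 2/(5*5 - 2) + 15 = 2/(25 - 2) + 15 = 2/23 + 15 = 347/23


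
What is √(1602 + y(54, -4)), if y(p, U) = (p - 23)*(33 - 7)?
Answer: 2*√602 ≈ 49.071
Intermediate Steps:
y(p, U) = -598 + 26*p (y(p, U) = (-23 + p)*26 = -598 + 26*p)
√(1602 + y(54, -4)) = √(1602 + (-598 + 26*54)) = √(1602 + (-598 + 1404)) = √(1602 + 806) = √2408 = 2*√602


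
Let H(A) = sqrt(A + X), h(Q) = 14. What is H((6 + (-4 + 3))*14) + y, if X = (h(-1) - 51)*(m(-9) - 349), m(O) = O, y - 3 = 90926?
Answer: 90929 + 2*sqrt(3329) ≈ 91044.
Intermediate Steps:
y = 90929 (y = 3 + 90926 = 90929)
X = 13246 (X = (14 - 51)*(-9 - 349) = -37*(-358) = 13246)
H(A) = sqrt(13246 + A) (H(A) = sqrt(A + 13246) = sqrt(13246 + A))
H((6 + (-4 + 3))*14) + y = sqrt(13246 + (6 + (-4 + 3))*14) + 90929 = sqrt(13246 + (6 - 1)*14) + 90929 = sqrt(13246 + 5*14) + 90929 = sqrt(13246 + 70) + 90929 = sqrt(13316) + 90929 = 2*sqrt(3329) + 90929 = 90929 + 2*sqrt(3329)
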